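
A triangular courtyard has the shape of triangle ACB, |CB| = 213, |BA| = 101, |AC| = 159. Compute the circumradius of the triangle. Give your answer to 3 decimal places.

R ≈ 111.936

By the law of cosines, cos A = (|BA|² + |AC|² − |CB|²) / (2·|BA|·|AC|) ≈ -0.30783, so ∠A ≈ 107.93°.
Circumradius = |CB|/(2 sin A) ≈ 111.94.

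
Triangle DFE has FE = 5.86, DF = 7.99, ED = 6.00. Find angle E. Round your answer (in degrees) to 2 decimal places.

84.70

By the law of cosines, cos E = (FE² + ED² − DF²) / (2·FE·ED) ≈ 0.09243, so ∠E ≈ 84.70°.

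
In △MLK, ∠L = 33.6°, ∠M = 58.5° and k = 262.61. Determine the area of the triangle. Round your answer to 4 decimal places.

16281.0573

The third angle is ∠K = 180° − ∠M − ∠L = 87.90°.
Law of sines: m = k·sin M/sin K ≈ 224.06.
Law of sines: l = k·sin L/sin K ≈ 145.42.
Area = ½·k·m·sin L ≈ 16281.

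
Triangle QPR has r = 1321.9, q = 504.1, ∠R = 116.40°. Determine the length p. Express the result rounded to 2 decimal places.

Law of sines: sin Q = q·sin R/r ≈ 0.34158.
Since r ≥ q, only the acute value applies: ∠Q ≈ 19.97°.
Then ∠P = 180° − ∠R − ∠Q ≈ 43.63°.
Law of sines gives p = r·sin P/sin R ≈ 1018.3.

1018.25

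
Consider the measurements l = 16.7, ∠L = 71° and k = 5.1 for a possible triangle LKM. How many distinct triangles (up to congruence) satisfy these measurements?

1

k·sin L = 5.1·sin(71°) ≈ 4.822.
Since l ≥ k, exactly one triangle exists.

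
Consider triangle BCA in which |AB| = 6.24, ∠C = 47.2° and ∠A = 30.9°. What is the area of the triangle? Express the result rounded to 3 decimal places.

The third angle is ∠B = 180° − ∠C − ∠A = 101.90°.
Law of sines: |CA| = |AB|·sin B/sin C ≈ 8.3217.
Law of sines: |BC| = |AB|·sin A/sin C ≈ 4.3674.
Area = ½·|AB|·|CA|·sin A ≈ 13.333.

13.333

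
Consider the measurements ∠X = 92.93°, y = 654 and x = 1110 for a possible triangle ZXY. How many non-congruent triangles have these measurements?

1

y·sin X = 654·sin(92.93°) ≈ 653.1.
Since ∠X is not acute, a triangle exists only if x > y; here x > y, so there is exactly one triangle.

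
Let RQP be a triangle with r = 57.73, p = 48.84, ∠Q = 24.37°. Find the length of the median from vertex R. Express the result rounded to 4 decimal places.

25.4994

By the law of cosines, q² = p² + r² − 2·p·r·cos Q = 581.47, so q ≈ 24.114.
Median from R: ½√(2·q² + 2·p² − r²) ≈ 25.499.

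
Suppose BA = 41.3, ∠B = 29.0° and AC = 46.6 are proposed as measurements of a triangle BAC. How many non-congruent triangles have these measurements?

1

BA·sin B = 41.3·sin(29.0°) ≈ 20.02.
Since AC ≥ BA, exactly one triangle exists.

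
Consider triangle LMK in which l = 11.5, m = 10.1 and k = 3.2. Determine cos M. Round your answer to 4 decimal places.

0.5500

By the law of cosines, cos M = (k² + l² − m²) / (2·k·l) ≈ 0.55000, so ∠M ≈ 56.63°.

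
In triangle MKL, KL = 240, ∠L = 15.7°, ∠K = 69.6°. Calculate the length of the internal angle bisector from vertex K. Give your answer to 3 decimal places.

t_K ≈ 84.165

The third angle is ∠M = 180° − ∠K − ∠L = 94.70°.
Law of sines: LM = KL·sin K/sin M ≈ 225.71.
Law of sines: MK = KL·sin L/sin M ≈ 65.163.
The bisector from K has length 2·MK·KL·cos(∠K/2)/(MK+KL) ≈ 84.165.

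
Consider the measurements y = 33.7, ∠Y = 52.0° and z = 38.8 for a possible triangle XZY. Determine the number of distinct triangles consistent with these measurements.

z·sin Y = 38.8·sin(52.0°) ≈ 30.57.
Since z sin Y < y < z (30.57 < 33.7 < 38.8), two triangles exist.

2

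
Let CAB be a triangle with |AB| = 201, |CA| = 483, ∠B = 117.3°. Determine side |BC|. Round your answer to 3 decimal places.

356.573

Law of sines: sin C = |AB|·sin B/|CA| ≈ 0.36980.
Since |CA| ≥ |AB|, only the acute value applies: ∠C ≈ 21.70°.
Then ∠A = 180° − ∠B − ∠C ≈ 41.00°.
Law of sines gives |BC| = |CA|·sin A/sin B ≈ 356.57.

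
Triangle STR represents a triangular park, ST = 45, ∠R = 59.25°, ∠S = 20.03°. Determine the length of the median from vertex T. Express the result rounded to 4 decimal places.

The third angle is ∠T = 180° − ∠R − ∠S = 100.72°.
Law of sines: TR = ST·sin S/sin R ≈ 17.935.
Law of sines: RS = ST·sin T/sin R ≈ 51.448.
Median from T: ½√(2·ST² + 2·TR² − RS²) ≈ 22.619.

m_T ≈ 22.6186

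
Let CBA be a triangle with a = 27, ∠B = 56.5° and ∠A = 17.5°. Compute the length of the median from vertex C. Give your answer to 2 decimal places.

m_C ≈ 36.13

The third angle is ∠C = 180° − ∠B − ∠A = 106.00°.
Law of sines: c = a·sin C/sin A ≈ 86.31.
Law of sines: b = a·sin B/sin A ≈ 74.874.
Median from C: ½√(2·b² + 2·a² − c²) ≈ 36.127.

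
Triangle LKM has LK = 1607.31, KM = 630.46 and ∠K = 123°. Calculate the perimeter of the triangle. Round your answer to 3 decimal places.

By the law of cosines, ML² = LK² + KM² − 2·LK·KM·cos K = 4.0847e+06, so ML ≈ 2021.1.
Semiperimeter s = (630.46+2021.1+1607.3)/2 = 2129.4.
Perimeter = 630.46 + 2021.1 + 1607.3 = 4258.8.

perimeter ≈ 4258.844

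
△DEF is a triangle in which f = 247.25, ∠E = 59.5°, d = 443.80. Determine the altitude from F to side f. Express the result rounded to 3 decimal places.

382.391

By the law of cosines, e² = f² + d² − 2·f·d·cos E = 1.4671e+05, so e ≈ 383.02.
Area = ½·f·d·sin E ≈ 47273.
The altitude from F has length 2·area/f ≈ 382.39.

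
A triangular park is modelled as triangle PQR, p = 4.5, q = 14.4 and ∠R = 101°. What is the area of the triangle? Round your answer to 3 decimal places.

Area = ½·p·q·sin R ≈ 31.805.

31.805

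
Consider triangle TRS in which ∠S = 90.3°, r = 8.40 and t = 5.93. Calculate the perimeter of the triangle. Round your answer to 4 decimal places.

By the law of cosines, s² = t² + r² − 2·t·r·cos S = 106.25, so s ≈ 10.308.
Semiperimeter p = (5.93+8.4+10.308)/2 = 12.319.
Perimeter = 5.93 + 8.4 + 10.308 = 24.638.

24.6376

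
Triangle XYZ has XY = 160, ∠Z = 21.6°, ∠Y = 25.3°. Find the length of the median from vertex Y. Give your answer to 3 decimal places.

m_Y ≈ 233.520

The third angle is ∠X = 180° − ∠Y − ∠Z = 133.10°.
Law of sines: YZ = XY·sin X/sin Z ≈ 317.35.
Law of sines: ZX = XY·sin Y/sin Z ≈ 185.74.
Median from Y: ½√(2·XY² + 2·YZ² − ZX²) ≈ 233.52.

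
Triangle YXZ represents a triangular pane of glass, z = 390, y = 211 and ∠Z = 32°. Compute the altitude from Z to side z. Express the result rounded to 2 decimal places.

Law of sines: sin Y = y·sin Z/z ≈ 0.28670.
Since z ≥ y, only the acute value applies: ∠Y ≈ 16.66°.
Then ∠X = 180° − ∠Z − ∠Y ≈ 131.34°.
Law of sines gives x = z·sin X/sin Z ≈ 552.57.
Area = ½·z·y·sin X ≈ 30892.
The altitude from Z has length 2·area/z ≈ 158.42.

h_Z ≈ 158.42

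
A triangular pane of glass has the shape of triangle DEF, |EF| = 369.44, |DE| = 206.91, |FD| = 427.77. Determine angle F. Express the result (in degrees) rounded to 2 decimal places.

28.92

By the law of cosines, cos F = (|EF|² + |FD|² − |DE|²) / (2·|EF|·|FD|) ≈ 0.87531, so ∠F ≈ 28.92°.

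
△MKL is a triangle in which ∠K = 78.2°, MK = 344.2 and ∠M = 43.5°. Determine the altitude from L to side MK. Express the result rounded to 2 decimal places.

The third angle is ∠L = 180° − ∠M − ∠K = 58.30°.
Law of sines: KL = MK·sin M/sin L ≈ 278.48.
Law of sines: LM = MK·sin K/sin L ≈ 396.01.
Area = ½·MK·KL·sin K ≈ 46913.
The altitude from L has length 2·area/MK ≈ 272.59.

h_L ≈ 272.59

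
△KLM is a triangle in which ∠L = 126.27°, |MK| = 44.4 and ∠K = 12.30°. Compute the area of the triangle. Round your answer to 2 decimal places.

The third angle is ∠M = 180° − ∠K − ∠L = 41.43°.
Law of sines: |LM| = |MK|·sin K/sin L ≈ 11.732.
Law of sines: |KL| = |MK|·sin M/sin L ≈ 36.44.
Area = ½·|MK|·|LM|·sin M ≈ 172.34.

172.34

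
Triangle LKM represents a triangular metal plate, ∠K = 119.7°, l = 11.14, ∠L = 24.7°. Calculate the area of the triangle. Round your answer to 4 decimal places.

The third angle is ∠M = 180° − ∠L − ∠K = 35.60°.
Law of sines: k = l·sin K/sin L ≈ 23.157.
Law of sines: m = l·sin M/sin L ≈ 15.519.
Area = ½·l·k·sin M ≈ 75.085.

area ≈ 75.0849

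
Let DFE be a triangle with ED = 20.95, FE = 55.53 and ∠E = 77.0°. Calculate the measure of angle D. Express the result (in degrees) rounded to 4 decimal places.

By the law of cosines, DF² = FE² + ED² − 2·FE·ED·cos E = 2999.1, so DF ≈ 54.764.
Law of cosines again: cos D = (ED² + DF² − FE²)/(2·ED·DF) ≈ 0.15445, so ∠D ≈ 81.11°.

∠D ≈ 81.1149°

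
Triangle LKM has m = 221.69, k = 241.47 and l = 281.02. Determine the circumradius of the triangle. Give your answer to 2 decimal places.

R ≈ 145.76

By the law of cosines, cos L = (k² + m² − l²) / (2·k·m) ≈ 0.26603, so ∠L ≈ 74.57°.
Circumradius = l/(2 sin L) ≈ 145.76.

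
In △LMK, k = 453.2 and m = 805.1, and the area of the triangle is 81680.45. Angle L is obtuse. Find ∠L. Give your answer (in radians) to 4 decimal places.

∠L ≈ 2.6774 rad

From area = ½·m·k·sin L, we get sin L = 2·area/(m·k) ≈ 0.44772.
Taking the obtuse solution, ∠L ≈ 2.6774 rad.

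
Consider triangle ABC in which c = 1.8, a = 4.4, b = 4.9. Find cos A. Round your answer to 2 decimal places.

By the law of cosines, cos A = (b² + c² − a²) / (2·b·c) ≈ 0.44728, so ∠A ≈ 1.107 rad.

cos A ≈ 0.45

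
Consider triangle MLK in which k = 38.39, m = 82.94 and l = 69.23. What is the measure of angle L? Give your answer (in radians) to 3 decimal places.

By the law of cosines, cos L = (k² + m² − l²) / (2·k·m) ≈ 0.55904, so ∠L ≈ 0.978 rad.

∠L ≈ 0.978 rad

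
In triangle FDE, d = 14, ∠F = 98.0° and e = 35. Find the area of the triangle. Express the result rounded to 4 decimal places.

242.6157

Area = ½·d·e·sin F ≈ 242.62.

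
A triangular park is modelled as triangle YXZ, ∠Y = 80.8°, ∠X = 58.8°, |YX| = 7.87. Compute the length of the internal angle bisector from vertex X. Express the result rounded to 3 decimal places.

t_X ≈ 8.278

The third angle is ∠Z = 180° − ∠Y − ∠X = 40.40°.
Law of sines: |XZ| = |YX|·sin Y/sin Z ≈ 11.987.
Law of sines: |ZY| = |YX|·sin X/sin Z ≈ 10.387.
The bisector from X has length 2·|YX|·|XZ|·cos(∠X/2)/(|YX|+|XZ|) ≈ 8.2779.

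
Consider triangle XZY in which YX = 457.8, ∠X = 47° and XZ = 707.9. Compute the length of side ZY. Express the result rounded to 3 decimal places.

518.328

By the law of cosines, ZY² = YX² + XZ² − 2·YX·XZ·cos X = 2.6866e+05, so ZY ≈ 518.33.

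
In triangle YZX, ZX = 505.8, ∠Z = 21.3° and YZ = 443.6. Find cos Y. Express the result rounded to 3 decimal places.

cos Y ≈ -0.149

By the law of cosines, XY² = YZ² + ZX² − 2·YZ·ZX·cos Z = 34522, so XY ≈ 185.8.
Law of cosines again: cos Y = (XY² + YZ² − ZX²)/(2·XY·YZ) ≈ -0.14881, so ∠Y ≈ 98.56°.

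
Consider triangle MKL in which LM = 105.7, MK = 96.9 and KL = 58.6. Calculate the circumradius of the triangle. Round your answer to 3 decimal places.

R ≈ 53.418

By the law of cosines, cos M = (LM² + MK² − KL²) / (2·LM·MK) ≈ 0.83614, so ∠M ≈ 33.26°.
Circumradius = KL/(2 sin M) ≈ 53.418.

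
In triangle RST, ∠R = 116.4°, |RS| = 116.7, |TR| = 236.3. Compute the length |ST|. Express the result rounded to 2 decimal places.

By the law of cosines, |ST|² = |TR|² + |RS|² − 2·|TR|·|RS|·cos R = 93979, so |ST| ≈ 306.56.

306.56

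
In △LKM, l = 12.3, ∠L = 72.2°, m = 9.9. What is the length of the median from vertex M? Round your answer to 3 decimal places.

m_M ≈ 10.529

Law of sines: sin M = m·sin L/l ≈ 0.76635.
Since l ≥ m, only the acute value applies: ∠M ≈ 50.03°.
Then ∠K = 180° − ∠L − ∠M ≈ 57.77°.
Law of sines gives k = l·sin K/sin L ≈ 10.928.
Median from M: ½√(2·l² + 2·k² − m²) ≈ 10.529.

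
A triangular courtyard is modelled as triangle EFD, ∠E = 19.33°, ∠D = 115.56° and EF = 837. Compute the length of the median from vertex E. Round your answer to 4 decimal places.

The third angle is ∠F = 180° − ∠D − ∠E = 45.11°.
Law of sines: FD = EF·sin E/sin D ≈ 307.11.
Law of sines: DE = EF·sin F/sin D ≈ 657.31.
Median from E: ½√(2·DE² + 2·EF² − FD²) ≈ 736.71.

736.7055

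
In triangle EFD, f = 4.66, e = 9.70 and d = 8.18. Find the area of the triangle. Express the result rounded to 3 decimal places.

Semiperimeter s = (9.7 + 4.66 + 8.18)/2 = 11.27.
Heron's formula: area = √(11.27·1.57·6.61·3.09) ≈ 19.01.

area ≈ 19.010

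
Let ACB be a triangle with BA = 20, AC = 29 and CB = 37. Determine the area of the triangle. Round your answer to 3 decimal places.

Semiperimeter s = (37 + 20 + 29)/2 = 43.
Heron's formula: area = √(43·6·23·14) ≈ 288.23.

area ≈ 288.229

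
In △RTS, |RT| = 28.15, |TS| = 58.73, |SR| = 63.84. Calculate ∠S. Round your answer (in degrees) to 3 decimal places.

By the law of cosines, cos S = (|TS|² + |SR|² − |RT|²) / (2·|TS|·|SR|) ≈ 0.89781, so ∠S ≈ 26.13°.

∠S ≈ 26.129°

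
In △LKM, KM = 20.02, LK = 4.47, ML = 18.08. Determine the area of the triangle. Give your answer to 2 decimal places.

38.09

Semiperimeter s = (20.02 + 18.08 + 4.47)/2 = 21.285.
Heron's formula: area = √(21.285·1.265·3.205·16.815) ≈ 38.093.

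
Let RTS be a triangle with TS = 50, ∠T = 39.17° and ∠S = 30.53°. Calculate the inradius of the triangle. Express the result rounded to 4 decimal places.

The third angle is ∠R = 180° − ∠T − ∠S = 110.30°.
Law of sines: SR = TS·sin T/sin R ≈ 33.673.
Law of sines: RT = TS·sin S/sin R ≈ 27.082.
Area = ½·TS·SR·sin S ≈ 427.63.
Semiperimeter s = (50+33.673+27.082)/2 = 55.377.
Inradius = area/s = 427.63/55.377 ≈ 7.7222.

r ≈ 7.7222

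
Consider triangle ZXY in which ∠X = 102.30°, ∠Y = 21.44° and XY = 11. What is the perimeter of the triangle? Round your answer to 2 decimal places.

The third angle is ∠Z = 180° − ∠X − ∠Y = 56.26°.
Law of sines: YZ = XY·sin X/sin Z ≈ 12.924.
Law of sines: ZX = XY·sin Y/sin Z ≈ 4.8352.
Semiperimeter s = (11+12.924+4.8352)/2 = 14.38.
Perimeter = 11 + 12.924 + 4.8352 = 28.76.

28.76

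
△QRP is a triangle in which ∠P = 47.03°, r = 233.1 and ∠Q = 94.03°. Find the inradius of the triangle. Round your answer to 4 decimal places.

The third angle is ∠R = 180° − ∠P − ∠Q = 38.94°.
Law of sines: q = r·sin Q/sin R ≈ 369.96.
Law of sines: p = r·sin P/sin R ≈ 271.38.
Area = ½·r·q·sin P ≈ 31551.
Semiperimeter s = (369.96+233.1+271.38)/2 = 437.22.
Inradius = area/s = 31551/437.22 ≈ 72.162.

72.1622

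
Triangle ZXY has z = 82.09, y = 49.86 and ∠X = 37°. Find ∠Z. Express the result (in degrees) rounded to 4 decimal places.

By the law of cosines, x² = y² + z² − 2·y·z·cos X = 2687.1, so x ≈ 51.838.
Law of cosines again: cos Z = (x² + y² − z²)/(2·x·y) ≈ -0.30287, so ∠Z ≈ 107.63°.

107.6300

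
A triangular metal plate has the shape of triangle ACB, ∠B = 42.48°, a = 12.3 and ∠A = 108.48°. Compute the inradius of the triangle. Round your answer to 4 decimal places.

1.9117

The third angle is ∠C = 180° − ∠B − ∠A = 29.04°.
Law of sines: c = a·sin C/sin A ≈ 6.2953.
Law of sines: b = a·sin B/sin A ≈ 8.7582.
Area = ½·a·c·sin B ≈ 26.146.
Semiperimeter s = (12.3+6.2953+8.7582)/2 = 13.677.
Inradius = area/s = 26.146/13.677 ≈ 1.9117.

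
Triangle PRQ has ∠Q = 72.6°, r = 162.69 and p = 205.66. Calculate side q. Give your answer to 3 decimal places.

By the law of cosines, q² = p² + r² − 2·p·r·cos Q = 48753, so q ≈ 220.8.

220.801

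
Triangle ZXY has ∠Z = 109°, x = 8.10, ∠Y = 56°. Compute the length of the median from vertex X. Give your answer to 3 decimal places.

The third angle is ∠X = 180° − ∠Y − ∠Z = 15.00°.
Law of sines: z = x·sin Z/sin X ≈ 29.591.
Law of sines: y = x·sin Y/sin X ≈ 25.946.
Median from X: ½√(2·y² + 2·z² − x²) ≈ 27.532.

27.532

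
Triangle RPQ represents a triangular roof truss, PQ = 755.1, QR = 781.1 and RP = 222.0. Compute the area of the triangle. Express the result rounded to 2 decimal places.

Semiperimeter s = (755.1 + 781.1 + 222)/2 = 879.1.
Heron's formula: area = √(879.1·124·98·657.1) ≈ 83784.

area ≈ 83783.55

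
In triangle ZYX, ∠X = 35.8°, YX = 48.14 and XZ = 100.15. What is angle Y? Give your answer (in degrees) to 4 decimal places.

∠Y ≈ 119.4578°

By the law of cosines, ZY² = YX² + XZ² − 2·YX·XZ·cos X = 4526.8, so ZY ≈ 67.282.
Law of cosines again: cos Y = (ZY² + YX² − XZ²)/(2·ZY·YX) ≈ -0.49178, so ∠Y ≈ 119.46°.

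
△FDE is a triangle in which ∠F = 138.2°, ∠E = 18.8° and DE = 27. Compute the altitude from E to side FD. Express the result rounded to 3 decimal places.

The third angle is ∠D = 180° − ∠E − ∠F = 23.00°.
Law of sines: EF = DE·sin D/sin F ≈ 15.828.
Law of sines: FD = DE·sin E/sin F ≈ 13.054.
Area = ½·DE·EF·sin E ≈ 68.86.
The altitude from E has length 2·area/FD ≈ 10.55.

10.550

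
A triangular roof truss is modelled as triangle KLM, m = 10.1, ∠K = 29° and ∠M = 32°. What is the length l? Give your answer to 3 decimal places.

The third angle is ∠L = 180° − ∠M − ∠K = 119.00°.
Law of sines: l = m·sin L/sin M ≈ 16.67.

16.670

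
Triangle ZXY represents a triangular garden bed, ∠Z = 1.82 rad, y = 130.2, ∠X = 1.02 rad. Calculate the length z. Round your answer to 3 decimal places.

424.783

The third angle is ∠Y = π − ∠Z − ∠X = 0.302 rad.
Law of sines: z = y·sin Z/sin Y ≈ 424.78.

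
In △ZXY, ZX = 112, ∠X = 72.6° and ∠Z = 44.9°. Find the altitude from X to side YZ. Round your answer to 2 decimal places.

79.06

The third angle is ∠Y = 180° − ∠Z − ∠X = 62.50°.
Law of sines: XY = ZX·sin Z/sin Y ≈ 89.128.
Law of sines: YZ = ZX·sin X/sin Y ≈ 120.49.
Area = ½·ZX·XY·sin X ≈ 4762.8.
The altitude from X has length 2·area/YZ ≈ 79.058.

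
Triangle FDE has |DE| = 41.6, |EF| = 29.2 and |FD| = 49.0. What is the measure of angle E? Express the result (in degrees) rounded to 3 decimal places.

By the law of cosines, cos E = (|DE|² + |EF|² − |FD|²) / (2·|DE|·|EF|) ≈ 0.07500, so ∠E ≈ 85.70°.

∠E ≈ 85.699°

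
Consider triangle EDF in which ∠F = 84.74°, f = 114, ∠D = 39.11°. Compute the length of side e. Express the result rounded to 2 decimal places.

95.08

The third angle is ∠E = 180° − ∠D − ∠F = 56.15°.
Law of sines: e = f·sin E/sin F ≈ 95.077.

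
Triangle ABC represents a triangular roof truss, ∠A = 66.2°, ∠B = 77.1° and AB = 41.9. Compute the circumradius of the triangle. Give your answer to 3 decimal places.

The third angle is ∠C = 180° − ∠A − ∠B = 36.70°.
Law of sines: BC = AB·sin A/sin C ≈ 64.149.
Law of sines: CA = AB·sin B/sin C ≈ 68.341.
Circumradius = AB/(2 sin C) ≈ 35.055.

R ≈ 35.055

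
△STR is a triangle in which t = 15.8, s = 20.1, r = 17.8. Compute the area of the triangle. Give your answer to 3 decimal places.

area ≈ 134.626

Semiperimeter p = (20.1 + 15.8 + 17.8)/2 = 26.85.
Heron's formula: area = √(26.85·6.75·11.05·9.05) ≈ 134.63.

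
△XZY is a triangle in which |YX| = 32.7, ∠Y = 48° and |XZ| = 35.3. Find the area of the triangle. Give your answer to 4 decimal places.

Law of sines: sin Z = |YX|·sin Y/|XZ| ≈ 0.68841.
Since |XZ| ≥ |YX|, only the acute value applies: ∠Z ≈ 43.50°.
Then ∠X = 180° − ∠Y − ∠Z ≈ 88.50°.
Law of sines gives |ZY| = |XZ|·sin X/sin Y ≈ 47.484.
Area = ½·|XZ|·|YX|·sin X ≈ 576.96.

576.9561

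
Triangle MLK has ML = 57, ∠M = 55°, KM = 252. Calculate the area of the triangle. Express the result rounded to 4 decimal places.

area ≈ 5883.1500

Area = ½·KM·ML·sin M ≈ 5883.1.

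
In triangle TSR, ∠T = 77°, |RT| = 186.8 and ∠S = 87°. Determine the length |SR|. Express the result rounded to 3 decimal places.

The third angle is ∠R = 180° − ∠T − ∠S = 16.00°.
Law of sines: |SR| = |RT|·sin T/sin S ≈ 182.26.

182.262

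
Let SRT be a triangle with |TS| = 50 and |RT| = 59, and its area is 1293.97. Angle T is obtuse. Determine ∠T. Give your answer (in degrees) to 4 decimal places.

118.6855

From area = ½·|RT|·|TS|·sin T, we get sin T = 2·area/(|RT|·|TS|) ≈ 0.87727.
Taking the obtuse solution, ∠T ≈ 118.69°.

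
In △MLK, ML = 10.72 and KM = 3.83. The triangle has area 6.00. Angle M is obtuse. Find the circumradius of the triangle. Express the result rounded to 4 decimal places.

R ≈ 24.6795

From area = ½·KM·ML·sin M, we get sin M = 2·area/(KM·ML) ≈ 0.29227.
Taking the obtuse solution, ∠M ≈ 163.01°.
Law of cosines then gives LK ≈ 14.426.
Circumradius = LK/(2 sin M) ≈ 24.679.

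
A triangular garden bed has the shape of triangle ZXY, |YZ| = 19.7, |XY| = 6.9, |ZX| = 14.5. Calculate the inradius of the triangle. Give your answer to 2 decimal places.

1.85

Semiperimeter s = (6.9 + 19.7 + 14.5)/2 = 20.55.
Heron's formula: area = √(20.55·13.65·0.85·6.05) ≈ 37.98.
Inradius = area/s = 37.98/20.55 ≈ 1.8482.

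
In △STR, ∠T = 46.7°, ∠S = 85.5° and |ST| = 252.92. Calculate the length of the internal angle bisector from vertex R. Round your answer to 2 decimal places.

The third angle is ∠R = 180° − ∠S − ∠T = 47.80°.
Law of sines: |TR| = |ST|·sin S/sin R ≈ 340.36.
Law of sines: |RS| = |ST|·sin T/sin R ≈ 248.47.
The bisector from R has length 2·|TR|·|RS|·cos(∠R/2)/(|TR|+|RS|) ≈ 262.62.

262.62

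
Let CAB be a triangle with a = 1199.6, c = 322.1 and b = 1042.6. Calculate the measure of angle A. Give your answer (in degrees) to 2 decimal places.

By the law of cosines, cos A = (b² + c² − a²) / (2·b·c) ≈ -0.36966, so ∠A ≈ 111.69°.

111.69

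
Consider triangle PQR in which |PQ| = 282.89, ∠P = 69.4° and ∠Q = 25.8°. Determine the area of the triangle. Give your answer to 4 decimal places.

16368.9062

The third angle is ∠R = 180° − ∠P − ∠Q = 84.80°.
Law of sines: |QR| = |PQ|·sin P/sin R ≈ 265.9.
Law of sines: |RP| = |PQ|·sin Q/sin R ≈ 123.63.
Area = ½·|PQ|·|QR|·sin Q ≈ 16369.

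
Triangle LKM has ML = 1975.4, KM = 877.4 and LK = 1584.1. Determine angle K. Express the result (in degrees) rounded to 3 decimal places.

102.951

By the law of cosines, cos K = (LK² + KM² − ML²) / (2·LK·KM) ≈ -0.22412, so ∠K ≈ 102.95°.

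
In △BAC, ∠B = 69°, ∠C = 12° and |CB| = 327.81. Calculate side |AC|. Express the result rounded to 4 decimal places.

309.8518

The third angle is ∠A = 180° − ∠C − ∠B = 99.00°.
Law of sines: |AC| = |CB|·sin B/sin A ≈ 309.85.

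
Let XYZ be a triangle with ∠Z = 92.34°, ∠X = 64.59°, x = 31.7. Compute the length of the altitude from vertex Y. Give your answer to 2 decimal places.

h_Y ≈ 31.67

The third angle is ∠Y = 180° − ∠Z − ∠X = 23.07°.
Law of sines: y = x·sin Y/sin X ≈ 13.752.
Law of sines: z = x·sin Z/sin X ≈ 35.066.
Area = ½·x·y·sin Z ≈ 217.79.
The altitude from Y has length 2·area/y ≈ 31.674.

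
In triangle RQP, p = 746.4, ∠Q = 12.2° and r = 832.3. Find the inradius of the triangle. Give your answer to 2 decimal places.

74.30

By the law of cosines, q² = p² + r² − 2·p·r·cos Q = 35439, so q ≈ 188.25.
Area = ½·p·r·sin Q ≈ 65641.
Semiperimeter s = (832.3+188.25+746.4)/2 = 883.48.
Inradius = area/s = 65641/883.48 ≈ 74.298.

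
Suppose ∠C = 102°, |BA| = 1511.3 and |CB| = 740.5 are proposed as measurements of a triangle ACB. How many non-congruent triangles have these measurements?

1

|CB|·sin C = 740.5·sin(102°) ≈ 724.3.
Since ∠C is not acute, a triangle exists only if |BA| > |CB|; here |BA| > |CB|, so there is exactly one triangle.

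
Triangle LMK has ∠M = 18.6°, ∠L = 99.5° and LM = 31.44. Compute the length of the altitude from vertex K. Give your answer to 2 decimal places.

The third angle is ∠K = 180° − ∠L − ∠M = 61.90°.
Law of sines: MK = LM·sin L/sin K ≈ 35.152.
Law of sines: KL = LM·sin M/sin K ≈ 11.368.
Area = ½·LM·MK·sin M ≈ 176.26.
The altitude from K has length 2·area/LM ≈ 11.212.

h_K ≈ 11.21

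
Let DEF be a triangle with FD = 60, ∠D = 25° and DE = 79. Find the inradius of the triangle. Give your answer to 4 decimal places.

By the law of cosines, EF² = FD² + DE² − 2·FD·DE·cos D = 1249.2, so EF ≈ 35.344.
Area = ½·FD·DE·sin D ≈ 1001.6.
Semiperimeter s = (35.344+60+79)/2 = 87.172.
Inradius = area/s = 1001.6/87.172 ≈ 11.49.

r ≈ 11.4900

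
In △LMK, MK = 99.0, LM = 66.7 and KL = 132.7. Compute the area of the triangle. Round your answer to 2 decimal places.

area ≈ 3193.05

Semiperimeter s = (99 + 132.7 + 66.7)/2 = 149.2.
Heron's formula: area = √(149.2·50.2·16.5·82.5) ≈ 3193.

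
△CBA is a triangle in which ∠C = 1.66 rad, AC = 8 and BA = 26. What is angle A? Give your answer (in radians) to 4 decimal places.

Law of sines: sin B = AC·sin C/BA ≈ 0.30647.
Since BA ≥ AC, only the acute value applies: ∠B ≈ 0.311 rad.
Then ∠A = π − ∠C − ∠B ≈ 1.170 rad.

1.1701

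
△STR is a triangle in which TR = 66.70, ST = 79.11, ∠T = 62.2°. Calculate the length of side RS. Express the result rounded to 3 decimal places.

By the law of cosines, RS² = ST² + TR² − 2·ST·TR·cos T = 5785.4, so RS ≈ 76.062.

76.062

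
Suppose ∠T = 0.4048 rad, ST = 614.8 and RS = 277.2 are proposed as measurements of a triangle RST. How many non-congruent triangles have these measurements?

2

ST·sin T = 614.8·sin(0.4048 rad) ≈ 242.1.
Since ST sin T < RS < ST (242.1 < 277.2 < 614.8), two triangles exist.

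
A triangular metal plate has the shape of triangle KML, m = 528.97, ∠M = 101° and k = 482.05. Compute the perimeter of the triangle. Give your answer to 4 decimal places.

perimeter ≈ 1155.4666

Law of sines: sin K = k·sin M/m ≈ 0.89456.
Since m ≥ k, only the acute value applies: ∠K ≈ 63.45°.
Then ∠L = 180° − ∠M − ∠K ≈ 15.55°.
Law of sines gives l = m·sin L/sin M ≈ 144.45.
Semiperimeter s = (482.05+528.97+144.45)/2 = 577.73.
Perimeter = 482.05 + 528.97 + 144.45 = 1155.5.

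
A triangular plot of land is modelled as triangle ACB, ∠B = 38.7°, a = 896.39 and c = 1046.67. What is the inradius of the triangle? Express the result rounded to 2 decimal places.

By the law of cosines, b² = a² + c² − 2·a·c·cos B = 4.346e+05, so b ≈ 659.24.
Area = ½·a·c·sin B ≈ 2.9331e+05.
Semiperimeter s = (896.39+1046.7+659.24)/2 = 1301.1.
Inradius = area/s = 2.9331e+05/1301.1 ≈ 225.42.

r ≈ 225.42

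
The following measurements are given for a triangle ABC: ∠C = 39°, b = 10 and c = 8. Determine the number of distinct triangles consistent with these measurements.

2

b·sin C = 10·sin(39°) ≈ 6.293.
Since b sin C < c < b (6.293 < 8 < 10), two triangles exist.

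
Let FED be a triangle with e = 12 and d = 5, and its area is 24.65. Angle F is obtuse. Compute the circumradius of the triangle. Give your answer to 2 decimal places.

9.38

From area = ½·e·d·sin F, we get sin F = 2·area/(e·d) ≈ 0.82167.
Taking the obtuse solution, ∠F ≈ 2.177 rad.
Law of cosines then gives f ≈ 15.408.
Circumradius = f/(2 sin F) ≈ 9.3759.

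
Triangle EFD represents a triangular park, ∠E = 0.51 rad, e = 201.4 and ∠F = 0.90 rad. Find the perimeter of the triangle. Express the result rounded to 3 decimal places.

The third angle is ∠D = π − ∠E − ∠F = 1.732 rad.
Law of sines: f = e·sin F/sin E ≈ 323.17.
Law of sines: d = e·sin D/sin E ≈ 407.23.
Semiperimeter s = (201.4+323.17+407.23)/2 = 465.9.
Perimeter = 201.4 + 323.17 + 407.23 = 931.8.

perimeter ≈ 931.799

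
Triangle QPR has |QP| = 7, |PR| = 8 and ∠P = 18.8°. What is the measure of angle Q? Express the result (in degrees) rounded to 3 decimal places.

∠Q ≈ 102.535°

By the law of cosines, |RQ|² = |QP|² + |PR|² − 2·|QP|·|PR|·cos P = 6.9753, so |RQ| ≈ 2.6411.
Law of cosines again: cos Q = (|RQ|² + |QP|² − |PR|²)/(2·|RQ|·|QP|) ≈ -0.21703, so ∠Q ≈ 102.53°.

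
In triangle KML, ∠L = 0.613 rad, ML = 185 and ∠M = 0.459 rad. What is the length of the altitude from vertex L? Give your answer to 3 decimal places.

The third angle is ∠K = π − ∠M − ∠L = 2.070 rad.
Law of sines: LK = ML·sin M/sin K ≈ 93.337.
Law of sines: KM = ML·sin L/sin K ≈ 121.2.
Area = ½·ML·LK·sin L ≈ 4967.1.
The altitude from L has length 2·area/KM ≈ 81.965.

81.965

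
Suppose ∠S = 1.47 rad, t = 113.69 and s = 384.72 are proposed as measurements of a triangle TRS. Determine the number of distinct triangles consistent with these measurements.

t·sin S = 113.69·sin(1.47 rad) ≈ 113.1.
Since s ≥ t, exactly one triangle exists.

1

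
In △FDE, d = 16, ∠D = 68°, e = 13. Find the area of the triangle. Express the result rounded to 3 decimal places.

92.763

Law of sines: sin E = e·sin D/d ≈ 0.75334.
Since d ≥ e, only the acute value applies: ∠E ≈ 48.88°.
Then ∠F = 180° − ∠D − ∠E ≈ 63.12°.
Law of sines gives f = d·sin F/sin D ≈ 15.392.
Area = ½·d·e·sin F ≈ 92.763.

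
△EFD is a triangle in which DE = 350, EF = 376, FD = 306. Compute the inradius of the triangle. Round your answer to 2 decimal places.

Semiperimeter s = (306 + 350 + 376)/2 = 516.
Heron's formula: area = √(516·210·166·140) ≈ 50183.
Inradius = area/s = 50183/516 ≈ 97.253.

97.25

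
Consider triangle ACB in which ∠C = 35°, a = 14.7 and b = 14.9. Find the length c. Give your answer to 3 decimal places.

By the law of cosines, c² = b² + a² − 2·b·a·cos C = 79.262, so c ≈ 8.9029.

8.903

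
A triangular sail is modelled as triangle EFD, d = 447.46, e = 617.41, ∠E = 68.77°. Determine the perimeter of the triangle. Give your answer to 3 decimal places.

Law of sines: sin D = d·sin E/e ≈ 0.67555.
Since e ≥ d, only the acute value applies: ∠D ≈ 42.50°.
Then ∠F = 180° − ∠E − ∠D ≈ 68.73°.
Law of sines gives f = e·sin F/sin E ≈ 617.25.
Semiperimeter s = (617.41+617.25+447.46)/2 = 841.06.
Perimeter = 617.41 + 617.25 + 447.46 = 1682.1.

perimeter ≈ 1682.125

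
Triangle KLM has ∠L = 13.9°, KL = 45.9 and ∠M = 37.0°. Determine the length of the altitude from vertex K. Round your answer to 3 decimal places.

h_K ≈ 11.026

The third angle is ∠K = 180° − ∠L − ∠M = 129.10°.
Law of sines: LM = KL·sin K/sin M ≈ 59.189.
Law of sines: MK = KL·sin L/sin M ≈ 18.322.
Area = ½·KL·LM·sin L ≈ 326.32.
The altitude from K has length 2·area/LM ≈ 11.026.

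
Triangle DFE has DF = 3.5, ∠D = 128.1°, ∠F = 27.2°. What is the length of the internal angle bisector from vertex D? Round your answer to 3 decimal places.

t_D ≈ 1.600

The third angle is ∠E = 180° − ∠D − ∠F = 24.70°.
Law of sines: FE = DF·sin D/sin E ≈ 6.5913.
Law of sines: ED = DF·sin F/sin E ≈ 3.8286.
The bisector from D has length 2·ED·DF·cos(∠D/2)/(ED+DF) ≈ 1.6002.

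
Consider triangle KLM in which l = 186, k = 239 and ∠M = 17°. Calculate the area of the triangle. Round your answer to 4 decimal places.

Area = ½·k·l·sin M ≈ 6498.5.

area ≈ 6498.5459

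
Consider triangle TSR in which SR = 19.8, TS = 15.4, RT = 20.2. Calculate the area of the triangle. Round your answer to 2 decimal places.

area ≈ 142.08

Semiperimeter s = (19.8 + 20.2 + 15.4)/2 = 27.7.
Heron's formula: area = √(27.7·7.9·7.5·12.3) ≈ 142.08.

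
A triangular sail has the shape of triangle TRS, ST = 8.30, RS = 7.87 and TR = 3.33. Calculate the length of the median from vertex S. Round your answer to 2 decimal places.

Median from S: ½√(2·RS² + 2·ST² − TR²) ≈ 7.9146.

m_S ≈ 7.91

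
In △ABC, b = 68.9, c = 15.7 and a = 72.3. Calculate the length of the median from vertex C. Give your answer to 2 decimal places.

Median from C: ½√(2·a² + 2·b² − c²) ≈ 70.183.

m_C ≈ 70.18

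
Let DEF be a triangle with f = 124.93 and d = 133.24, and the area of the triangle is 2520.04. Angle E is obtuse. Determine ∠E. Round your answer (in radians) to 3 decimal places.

2.834

From area = ½·f·d·sin E, we get sin E = 2·area/(f·d) ≈ 0.30279.
Taking the obtuse solution, ∠E ≈ 2.834 rad.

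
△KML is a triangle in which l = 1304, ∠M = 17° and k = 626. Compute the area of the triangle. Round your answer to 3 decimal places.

area ≈ 119332.096

Area = ½·l·k·sin M ≈ 1.1933e+05.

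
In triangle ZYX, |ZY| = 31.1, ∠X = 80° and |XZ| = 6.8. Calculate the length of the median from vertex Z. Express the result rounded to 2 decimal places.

Law of sines: sin Y = |XZ|·sin X/|ZY| ≈ 0.21533.
Since |ZY| ≥ |XZ|, only the acute value applies: ∠Y ≈ 12.43°.
Then ∠Z = 180° − ∠X − ∠Y ≈ 87.57°.
Law of sines gives |YX| = |ZY|·sin Z/sin X ≈ 31.551.
Median from Z: ½√(2·|XZ|² + 2·|ZY|² − |YX|²) ≈ 16.058.

16.06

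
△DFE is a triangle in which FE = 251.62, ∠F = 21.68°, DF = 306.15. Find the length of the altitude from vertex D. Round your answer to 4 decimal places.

By the law of cosines, ED² = DF² + FE² − 2·DF·FE·cos F = 13872, so ED ≈ 117.78.
Area = ½·DF·FE·sin F ≈ 14229.
The altitude from D has length 2·area/FE ≈ 113.1.

h_D ≈ 113.0987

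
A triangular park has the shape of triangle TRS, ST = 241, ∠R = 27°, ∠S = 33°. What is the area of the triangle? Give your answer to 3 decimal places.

The third angle is ∠T = 180° − ∠R − ∠S = 120.00°.
Law of sines: RS = ST·sin T/sin R ≈ 459.73.
Law of sines: TR = ST·sin S/sin R ≈ 289.12.
Area = ½·ST·RS·sin S ≈ 30171.

30171.487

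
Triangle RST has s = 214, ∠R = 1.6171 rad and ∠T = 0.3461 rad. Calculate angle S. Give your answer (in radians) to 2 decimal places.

The third angle is ∠S = π − ∠T − ∠R = 1.1784 rad.

1.18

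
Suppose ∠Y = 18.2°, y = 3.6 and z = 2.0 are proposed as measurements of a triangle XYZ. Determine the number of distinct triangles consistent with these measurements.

1

z·sin Y = 2.0·sin(18.2°) ≈ 0.6247.
Since y ≥ z, exactly one triangle exists.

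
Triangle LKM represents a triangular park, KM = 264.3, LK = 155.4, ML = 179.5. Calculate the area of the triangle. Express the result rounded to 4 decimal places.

area ≈ 13533.5705

Semiperimeter s = (264.3 + 179.5 + 155.4)/2 = 299.6.
Heron's formula: area = √(299.6·35.3·120.1·144.2) ≈ 13534.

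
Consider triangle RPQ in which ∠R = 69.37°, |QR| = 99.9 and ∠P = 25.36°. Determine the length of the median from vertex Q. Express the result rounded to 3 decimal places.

123.720

The third angle is ∠Q = 180° − ∠R − ∠P = 85.27°.
Law of sines: |PQ| = |QR|·sin R/sin P ≈ 218.29.
Law of sines: |RP| = |QR|·sin Q/sin P ≈ 232.45.
Median from Q: ½√(2·|PQ|² + 2·|QR|² − |RP|²) ≈ 123.72.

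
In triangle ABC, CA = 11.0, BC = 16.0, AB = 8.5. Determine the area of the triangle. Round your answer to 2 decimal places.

Semiperimeter s = (16 + 11 + 8.5)/2 = 17.75.
Heron's formula: area = √(17.75·1.75·6.75·9.25) ≈ 44.039.

44.04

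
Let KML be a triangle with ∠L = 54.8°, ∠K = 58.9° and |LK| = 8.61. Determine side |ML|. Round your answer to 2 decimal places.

The third angle is ∠M = 180° − ∠L − ∠K = 66.30°.
Law of sines: |ML| = |LK|·sin K/sin M ≈ 8.0515.

8.05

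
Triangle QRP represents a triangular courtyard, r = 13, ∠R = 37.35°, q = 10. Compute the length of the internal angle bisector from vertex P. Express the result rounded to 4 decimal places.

Law of sines: sin Q = q·sin R/r ≈ 0.46668.
Since r ≥ q, only the acute value applies: ∠Q ≈ 27.82°.
Then ∠P = 180° − ∠R − ∠Q ≈ 114.83°.
Law of sines gives p = r·sin P/sin R ≈ 19.447.
The bisector from P has length 2·q·r·cos(∠P/2)/(q+r) ≈ 6.0879.

6.0879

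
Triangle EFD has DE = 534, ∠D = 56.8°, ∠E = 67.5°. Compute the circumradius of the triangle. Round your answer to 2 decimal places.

323.21

The third angle is ∠F = 180° − ∠D − ∠E = 55.70°.
Law of sines: FD = DE·sin E/sin F ≈ 597.21.
Law of sines: EF = DE·sin D/sin F ≈ 540.89.
Circumradius = DE/(2 sin F) ≈ 323.21.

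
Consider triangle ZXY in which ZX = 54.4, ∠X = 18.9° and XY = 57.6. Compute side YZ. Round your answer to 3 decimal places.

By the law of cosines, YZ² = ZX² + XY² − 2·ZX·XY·cos X = 348.12, so YZ ≈ 18.658.

18.658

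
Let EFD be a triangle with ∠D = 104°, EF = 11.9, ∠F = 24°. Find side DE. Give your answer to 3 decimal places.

The third angle is ∠E = 180° − ∠F − ∠D = 52.00°.
Law of sines: DE = EF·sin F/sin D ≈ 4.9883.

4.988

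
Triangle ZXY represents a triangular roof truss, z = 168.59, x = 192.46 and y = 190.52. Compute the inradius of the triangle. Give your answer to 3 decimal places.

r ≈ 52.550

Semiperimeter s = (168.59 + 192.46 + 190.52)/2 = 275.79.
Heron's formula: area = √(275.79·107.2·83.325·85.265) ≈ 14493.
Inradius = area/s = 14493/275.79 ≈ 52.55.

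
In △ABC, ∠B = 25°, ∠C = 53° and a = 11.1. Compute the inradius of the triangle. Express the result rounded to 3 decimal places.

The third angle is ∠A = 180° − ∠B − ∠C = 102.00°.
Law of sines: b = a·sin B/sin A ≈ 4.7959.
Law of sines: c = a·sin C/sin A ≈ 9.0629.
Area = ½·a·b·sin C ≈ 21.257.
Semiperimeter s = (11.1+4.7959+9.0629)/2 = 12.479.
Inradius = area/s = 21.257/12.479 ≈ 1.7034.

r ≈ 1.703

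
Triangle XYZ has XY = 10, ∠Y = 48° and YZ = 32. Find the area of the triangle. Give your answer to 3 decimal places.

Area = ½·XY·YZ·sin Y ≈ 118.9.

118.903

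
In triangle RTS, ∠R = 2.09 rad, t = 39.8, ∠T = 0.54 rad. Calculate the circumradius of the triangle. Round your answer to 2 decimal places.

The third angle is ∠S = π − ∠R − ∠T = 0.512 rad.
Law of sines: r = t·sin R/sin T ≈ 67.21.
Law of sines: s = t·sin S/sin T ≈ 37.898.
Circumradius = t/(2 sin T) ≈ 38.706.

38.71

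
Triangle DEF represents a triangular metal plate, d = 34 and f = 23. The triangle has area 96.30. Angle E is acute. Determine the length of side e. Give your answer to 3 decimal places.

13.007

From area = ½·f·d·sin E, we get sin E = 2·area/(f·d) ≈ 0.24629.
Taking the acute solution, ∠E ≈ 14.26°.
Law of cosines then gives e ≈ 13.007.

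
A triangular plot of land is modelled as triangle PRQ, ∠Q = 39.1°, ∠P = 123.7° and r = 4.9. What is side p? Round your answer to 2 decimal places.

The third angle is ∠R = 180° − ∠Q − ∠P = 17.20°.
Law of sines: p = r·sin P/sin R ≈ 13.786.

13.79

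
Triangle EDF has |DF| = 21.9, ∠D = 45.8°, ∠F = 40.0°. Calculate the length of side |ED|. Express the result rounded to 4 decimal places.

14.1150

The third angle is ∠E = 180° − ∠D − ∠F = 94.20°.
Law of sines: |ED| = |DF|·sin F/sin E ≈ 14.115.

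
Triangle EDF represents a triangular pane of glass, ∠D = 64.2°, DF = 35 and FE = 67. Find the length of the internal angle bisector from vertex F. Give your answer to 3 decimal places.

Law of sines: sin E = DF·sin D/FE ≈ 0.47032.
Since FE ≥ DF, only the acute value applies: ∠E ≈ 28.05°.
Then ∠F = 180° − ∠D − ∠E ≈ 87.75°.
Law of sines gives ED = FE·sin F/sin D ≈ 74.36.
The bisector from F has length 2·DF·FE·cos(∠F/2)/(DF+FE) ≈ 33.146.

33.146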